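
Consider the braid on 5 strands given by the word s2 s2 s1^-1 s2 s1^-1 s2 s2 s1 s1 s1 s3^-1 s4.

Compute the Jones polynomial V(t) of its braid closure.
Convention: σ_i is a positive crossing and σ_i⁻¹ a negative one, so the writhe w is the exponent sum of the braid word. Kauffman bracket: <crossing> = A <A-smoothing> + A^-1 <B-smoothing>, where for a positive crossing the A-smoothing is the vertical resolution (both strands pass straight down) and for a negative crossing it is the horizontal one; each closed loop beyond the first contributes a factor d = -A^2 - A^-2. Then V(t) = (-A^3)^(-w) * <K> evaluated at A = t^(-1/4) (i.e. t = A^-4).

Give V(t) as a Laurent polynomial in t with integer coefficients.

The presented braid s2 s2 s1^-1 s2 s1^-1 s2 s2 s1 s1 s1 s3^-1 s4 on 5 strands reduces by inverse Markov moves (closure unchanged at each step):
  Destabilize: the word has the form β·s4 where s4 occurs only as the final letter (β ∈ B_4); drop it and the last strand → 4 strands.
  Destabilize: the word has the form β·s3^-1 where s3^-1 occurs only as the final letter (β ∈ B_3); drop it and the last strand → 3 strands.
Reduced to β = s2 s2 s1^-1 s2 s1^-1 s2 s2 s1 s1 s1 on 3 strands, 10 crossings.
Compute on β:
Braid: s2 s2 s1^-1 s2 s1^-1 s2 s2 s1 s1 s1 on 3 strands, 10 crossings.
Writhe w = (#positive) - (#negative) = 8 - 2 = 6.
Enumerate smoothing states for the bracket polynomial. There are 2^10 = 1024 states.
For each crossing: s=0 is the vertical smoothing, s=1 horizontal. Crossing k contributes A^(sign_k * (1 - 2*s_k)); loop factor d = -A^2 - A^-2.
Tabulate the states by total A-exponent and number of loops L (A-exp: L × count):
  A^10: L=3 ×1
  A^8: L=2 ×7, L=4 ×3
  A^6: L=1 ×14, L=3 ×28, L=5 ×3
  A^4: L=2 ×88, L=4 ×31, L=6 ×1
  A^2: L=1 ×63, L=3 ×133, L=5 ×14
  A^0: L=2 ×159, L=4 ×91, L=6 ×2
  A^-2: L=3 ×180, L=5 ×30
  A^-4: L=4 ×116, L=6 ×4
  A^-6: L=5 ×45
  A^-8: L=6 ×10
  A^-10: L=7 ×1
Each group contributes A^e * Σ count * d^(L-1):
Powers of d = -A^2 - A^-2: d^2 = A^4 + 2 + A^-4; d^3 = -A^6 - 3*A^2 - 3*A^-2 - A^-6; d^4 = A^8 + 4*A^4 + 6 + 4*A^-4 + A^-8; d^5 = -A^10 - 5*A^6 - 10*A^2 - 10*A^-2 - 5*A^-6 - A^-10; d^6 = A^12 + 6*A^8 + 15*A^4 + 20 + 15*A^-4 + 6*A^-8 + A^-12.
  A^10 * (d^2) = A^14 + 2*A^10 + A^6
  A^8 * (7*d + 3*d^3) = -3*A^14 - 16*A^10 - 16*A^6 - 3*A^2
  A^6 * (14 + 28*d^2 + 3*d^4) = 3*A^14 + 40*A^10 + 88*A^6 + 40*A^2 + 3*A^-2
  A^4 * (88*d + 31*d^3 + d^5) = -A^14 - 36*A^10 - 191*A^6 - 191*A^2 - 36*A^-2 - A^-6
  A^2 * (63 + 133*d^2 + 14*d^4) = 14*A^10 + 189*A^6 + 413*A^2 + 189*A^-2 + 14*A^-6
  A^0 * (159*d + 91*d^3 + 2*d^5) = -2*A^10 - 101*A^6 - 452*A^2 - 452*A^-2 - 101*A^-6 - 2*A^-10
  A^-2 * (180*d^2 + 30*d^4) = 30*A^6 + 300*A^2 + 540*A^-2 + 300*A^-6 + 30*A^-10
  A^-4 * (116*d^3 + 4*d^5) = -4*A^6 - 136*A^2 - 388*A^-2 - 388*A^-6 - 136*A^-10 - 4*A^-14
  A^-6 * (45*d^4) = 45*A^2 + 180*A^-2 + 270*A^-6 + 180*A^-10 + 45*A^-14
  A^-8 * (10*d^5) = -10*A^2 - 50*A^-2 - 100*A^-6 - 100*A^-10 - 50*A^-14 - 10*A^-18
  A^-10 * (d^6) = A^2 + 6*A^-2 + 15*A^-6 + 20*A^-10 + 15*A^-14 + 6*A^-18 + A^-22
Summing the groups: <K> = 2*A^10 - 4*A^6 + 7*A^2 - 8*A^-2 + 9*A^-6 - 8*A^-10 + 6*A^-14 - 4*A^-18 + A^-22
Normalise by the writhe: (-A^3)^(-w) = (-A^3)^(-6) = A^-18, so f(A) = A^-18 * <K> = 2*A^-8 - 4*A^-12 + 7*A^-16 - 8*A^-20 + 9*A^-24 - 8*A^-28 + 6*A^-32 - 4*A^-36 + A^-40.
Substitute A = t^(-1/4), i.e. A^e → t^(-e/4): V(t) = t^10 - 4*t^9 + 6*t^8 - 8*t^7 + 9*t^6 - 8*t^5 + 7*t^4 - 4*t^3 + 2*t^2

Answer: t^10 - 4*t^9 + 6*t^8 - 8*t^7 + 9*t^6 - 8*t^5 + 7*t^4 - 4*t^3 + 2*t^2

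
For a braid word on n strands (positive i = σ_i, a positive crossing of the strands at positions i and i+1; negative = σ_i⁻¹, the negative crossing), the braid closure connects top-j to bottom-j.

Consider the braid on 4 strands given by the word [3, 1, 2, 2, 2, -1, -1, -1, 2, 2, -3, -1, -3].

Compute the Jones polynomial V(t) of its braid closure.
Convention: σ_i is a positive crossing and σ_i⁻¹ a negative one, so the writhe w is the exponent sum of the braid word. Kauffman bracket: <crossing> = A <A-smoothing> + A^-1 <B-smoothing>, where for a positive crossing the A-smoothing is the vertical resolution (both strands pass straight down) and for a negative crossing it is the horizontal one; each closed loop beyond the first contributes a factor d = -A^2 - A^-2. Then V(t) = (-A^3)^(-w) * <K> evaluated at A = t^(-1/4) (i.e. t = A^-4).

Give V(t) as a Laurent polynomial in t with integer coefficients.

-t^6 + t^5 - 2*t^4 + 3*t^3 - 2*t^2 + 3*t - 1 + t^-1 - t^-2

Derivation:
The presented braid s3 s1 s2 s2 s2 s1^-1 s1^-1 s1^-1 s2 s2 s3^-1 s1^-1 s3^-1 on 4 strands reduces by inverse Markov moves (closure unchanged at each step):
  Deconjugate: the word is γ·β·γ⁻¹ with γ = s3 s1 (prefix) and γ⁻¹ = s1^-1 s3^-1 (suffix); strip both.
  Destabilize: the word has the form β·s3^-1 where s3^-1 occurs only as the final letter (β ∈ B_3); drop it and the last strand → 3 strands.
Reduced to β = s2 s2 s2 s1^-1 s1^-1 s1^-1 s2 s2 on 3 strands, 8 crossings.
Compute on β:
Braid: s2 s2 s2 s1^-1 s1^-1 s1^-1 s2 s2 on 3 strands, 8 crossings.
Writhe w = (#positive) - (#negative) = 5 - 3 = 2.
Enumerate smoothing states for the bracket polynomial. There are 2^8 = 256 states.
Smooth each crossing (0=||, 1=⌣⌢); contribution A^(Σ sign_k(1-2s_k)) * d^(L-1).
Tabulate the states by total A-exponent and number of loops L (A-exp: L × count):
  A^8: L=4 ×1
  A^6: L=3 ×8
  A^4: L=2 ×18, L=4 ×10
  A^2: L=1 ×15, L=3 ×31, L=5 ×10
  A^0: L=2 ×35, L=4 ×30, L=6 ×5
  A^-2: L=3 ×40, L=5 ×15, L=7 ×1
  A^-4: L=4 ×25, L=6 ×3
  A^-6: L=5 ×8
  A^-8: L=6 ×1
Each group contributes A^e * Σ count * d^(L-1):
Powers of d = -A^2 - A^-2: d^2 = A^4 + 2 + A^-4; d^3 = -A^6 - 3*A^2 - 3*A^-2 - A^-6; d^4 = A^8 + 4*A^4 + 6 + 4*A^-4 + A^-8; d^5 = -A^10 - 5*A^6 - 10*A^2 - 10*A^-2 - 5*A^-6 - A^-10; d^6 = A^12 + 6*A^8 + 15*A^4 + 20 + 15*A^-4 + 6*A^-8 + A^-12.
  A^8 * (d^3) = -A^14 - 3*A^10 - 3*A^6 - A^2
  A^6 * (8*d^2) = 8*A^10 + 16*A^6 + 8*A^2
  A^4 * (18*d + 10*d^3) = -10*A^10 - 48*A^6 - 48*A^2 - 10*A^-2
  A^2 * (15 + 31*d^2 + 10*d^4) = 10*A^10 + 71*A^6 + 137*A^2 + 71*A^-2 + 10*A^-6
  A^0 * (35*d + 30*d^3 + 5*d^5) = -5*A^10 - 55*A^6 - 175*A^2 - 175*A^-2 - 55*A^-6 - 5*A^-10
  A^-2 * (40*d^2 + 15*d^4 + d^6) = A^10 + 21*A^6 + 115*A^2 + 190*A^-2 + 115*A^-6 + 21*A^-10 + A^-14
  A^-4 * (25*d^3 + 3*d^5) = -3*A^6 - 40*A^2 - 105*A^-2 - 105*A^-6 - 40*A^-10 - 3*A^-14
  A^-6 * (8*d^4) = 8*A^2 + 32*A^-2 + 48*A^-6 + 32*A^-10 + 8*A^-14
  A^-8 * (d^5) = -A^2 - 5*A^-2 - 10*A^-6 - 10*A^-10 - 5*A^-14 - A^-18
Summing the groups: <K> = -A^14 + A^10 - A^6 + 3*A^2 - 2*A^-2 + 3*A^-6 - 2*A^-10 + A^-14 - A^-18
Normalise by the writhe: (-A^3)^(-w) = (-A^3)^(-2) = A^-6, so f(A) = A^-6 * <K> = -A^8 + A^4 - 1 + 3*A^-4 - 2*A^-8 + 3*A^-12 - 2*A^-16 + A^-20 - A^-24.
Substitute A = t^(-1/4), i.e. A^e → t^(-e/4): V(t) = -t^6 + t^5 - 2*t^4 + 3*t^3 - 2*t^2 + 3*t - 1 + t^-1 - t^-2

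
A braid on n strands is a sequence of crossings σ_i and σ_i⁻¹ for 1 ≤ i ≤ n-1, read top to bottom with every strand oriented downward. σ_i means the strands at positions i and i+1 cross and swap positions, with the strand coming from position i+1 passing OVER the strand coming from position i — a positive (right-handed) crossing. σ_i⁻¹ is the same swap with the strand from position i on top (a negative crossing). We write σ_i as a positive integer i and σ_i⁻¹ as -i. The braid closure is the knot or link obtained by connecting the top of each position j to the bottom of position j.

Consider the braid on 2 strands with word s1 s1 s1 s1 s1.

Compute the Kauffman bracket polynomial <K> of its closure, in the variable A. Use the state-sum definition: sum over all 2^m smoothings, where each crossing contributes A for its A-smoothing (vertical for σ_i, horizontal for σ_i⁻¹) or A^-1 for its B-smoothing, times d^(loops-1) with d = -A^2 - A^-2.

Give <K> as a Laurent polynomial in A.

Braid: s1 s1 s1 s1 s1 on 2 strands, 5 crossings.
Writhe w = (#positive) - (#negative) = 5 - 0 = 5.
Computing the Kauffman bracket via state sum. There are 2^5 = 32 states.
Each crossing splits two ways (0=vertical, 1=horizontal). The state's weight is A^(#A-smoothings - #B-smoothings) * d^(loops - 1).
  state 00000: A-exp=+5, loops=2, term = A^5 * d^1
  state 00001: A-exp=+3, loops=1, term = A^3 * d^0
  state 00010: A-exp=+3, loops=1, term = A^3 * d^0
  state 00011: A-exp=+1, loops=2, term = A^1 * d^1
  state 00100: A-exp=+3, loops=1, term = A^3 * d^0
  state 00101: A-exp=+1, loops=2, term = A^1 * d^1
  state 00110: A-exp=+1, loops=2, term = A^1 * d^1
  state 00111: A-exp=-1, loops=3, term = A^-1 * d^2
  state 01000: A-exp=+3, loops=1, term = A^3 * d^0
  state 01001: A-exp=+1, loops=2, term = A^1 * d^1
  state 01010: A-exp=+1, loops=2, term = A^1 * d^1
  state 01011: A-exp=-1, loops=3, term = A^-1 * d^2
  state 01100: A-exp=+1, loops=2, term = A^1 * d^1
  state 01101: A-exp=-1, loops=3, term = A^-1 * d^2
  state 01110: A-exp=-1, loops=3, term = A^-1 * d^2
  state 01111: A-exp=-3, loops=4, term = A^-3 * d^3
  state 10000: A-exp=+3, loops=1, term = A^3 * d^0
  state 10001: A-exp=+1, loops=2, term = A^1 * d^1
  state 10010: A-exp=+1, loops=2, term = A^1 * d^1
  state 10011: A-exp=-1, loops=3, term = A^-1 * d^2
  state 10100: A-exp=+1, loops=2, term = A^1 * d^1
  state 10101: A-exp=-1, loops=3, term = A^-1 * d^2
  state 10110: A-exp=-1, loops=3, term = A^-1 * d^2
  state 10111: A-exp=-3, loops=4, term = A^-3 * d^3
  state 11000: A-exp=+1, loops=2, term = A^1 * d^1
  state 11001: A-exp=-1, loops=3, term = A^-1 * d^2
  state 11010: A-exp=-1, loops=3, term = A^-1 * d^2
  state 11011: A-exp=-3, loops=4, term = A^-3 * d^3
  state 11100: A-exp=-1, loops=3, term = A^-1 * d^2
  state 11101: A-exp=-3, loops=4, term = A^-3 * d^3
  state 11110: A-exp=-3, loops=4, term = A^-3 * d^3
  state 11111: A-exp=-5, loops=5, term = A^-5 * d^4
Collect the terms by A-exponent (count of states per loop number):
Powers of d = -A^2 - A^-2: d^2 = A^4 + 2 + A^-4; d^3 = -A^6 - 3*A^2 - 3*A^-2 - A^-6; d^4 = A^8 + 4*A^4 + 6 + 4*A^-4 + A^-8.
  A^5 * (d) = -A^7 - A^3
  A^3 * (5) = 5*A^3
  A^1 * (10*d) = -10*A^3 - 10*A^-1
  A^-1 * (10*d^2) = 10*A^3 + 20*A^-1 + 10*A^-5
  A^-3 * (5*d^3) = -5*A^3 - 15*A^-1 - 15*A^-5 - 5*A^-9
  A^-5 * (d^4) = A^3 + 4*A^-1 + 6*A^-5 + 4*A^-9 + A^-13
Summing the groups: <K> = -A^7 - A^-1 + A^-5 - A^-9 + A^-13

Answer: -A^7 - A^-1 + A^-5 - A^-9 + A^-13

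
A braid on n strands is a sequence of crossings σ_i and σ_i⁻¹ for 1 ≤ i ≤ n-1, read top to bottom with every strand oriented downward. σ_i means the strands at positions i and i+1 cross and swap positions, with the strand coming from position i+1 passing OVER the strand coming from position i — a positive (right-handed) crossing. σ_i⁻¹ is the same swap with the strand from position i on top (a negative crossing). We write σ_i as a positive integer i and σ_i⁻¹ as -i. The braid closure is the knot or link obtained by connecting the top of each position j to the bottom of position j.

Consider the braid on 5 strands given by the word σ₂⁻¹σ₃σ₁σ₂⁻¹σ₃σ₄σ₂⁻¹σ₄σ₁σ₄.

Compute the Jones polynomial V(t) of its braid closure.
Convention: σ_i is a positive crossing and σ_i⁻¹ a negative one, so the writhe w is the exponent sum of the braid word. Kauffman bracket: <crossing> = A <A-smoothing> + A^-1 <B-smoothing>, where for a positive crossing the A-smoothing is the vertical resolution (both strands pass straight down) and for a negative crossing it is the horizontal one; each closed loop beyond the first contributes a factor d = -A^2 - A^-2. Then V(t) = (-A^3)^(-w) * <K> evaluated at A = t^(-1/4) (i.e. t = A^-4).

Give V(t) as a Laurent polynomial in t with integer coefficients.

-t^8 + 3*t^7 - 5*t^6 + 8*t^5 - 10*t^4 + 10*t^3 - 10*t^2 + 8*t - 4 + 3*t^-1 - t^-2

Derivation:
Braid: s2^-1 s3 s1 s2^-1 s3 s4 s2^-1 s4 s1 s4 on 5 strands, 10 crossings.
Writhe w = (#positive) - (#negative) = 7 - 3 = 4.
Computing the Kauffman bracket via state sum. There are 2^10 = 1024 states.
Each crossing splits two ways (0=vertical, 1=horizontal). The state's weight is A^(#A-smoothings - #B-smoothings) * d^(loops - 1).
Tabulate the states by total A-exponent and number of loops L (A-exp: L × count):
  A^10: L=6 ×1
  A^8: L=5 ×10
  A^6: L=4 ×42, L=6 ×3
  A^4: L=3 ×95, L=5 ×24, L=7 ×1
  A^2: L=2 ×117, L=4 ×86, L=6 ×7
  A^0: L=1 ×63, L=3 ×157, L=5 ×32
  A^-2: L=2 ×120, L=4 ×87, L=6 ×3
  A^-4: L=3 ×99, L=5 ×21
  A^-6: L=4 ×43, L=6 ×2
  A^-8: L=5 ×10
  A^-10: L=6 ×1
Each group contributes A^e * Σ count * d^(L-1):
Powers of d = -A^2 - A^-2: d^2 = A^4 + 2 + A^-4; d^3 = -A^6 - 3*A^2 - 3*A^-2 - A^-6; d^4 = A^8 + 4*A^4 + 6 + 4*A^-4 + A^-8; d^5 = -A^10 - 5*A^6 - 10*A^2 - 10*A^-2 - 5*A^-6 - A^-10; d^6 = A^12 + 6*A^8 + 15*A^4 + 20 + 15*A^-4 + 6*A^-8 + A^-12.
  A^10 * (d^5) = -A^20 - 5*A^16 - 10*A^12 - 10*A^8 - 5*A^4 - 1
  A^8 * (10*d^4) = 10*A^16 + 40*A^12 + 60*A^8 + 40*A^4 + 10
  A^6 * (42*d^3 + 3*d^5) = -3*A^16 - 57*A^12 - 156*A^8 - 156*A^4 - 57 - 3*A^-4
  A^4 * (95*d^2 + 24*d^4 + d^6) = A^16 + 30*A^12 + 206*A^8 + 354*A^4 + 206 + 30*A^-4 + A^-8
  A^2 * (117*d + 86*d^3 + 7*d^5) = -7*A^12 - 121*A^8 - 445*A^4 - 445 - 121*A^-4 - 7*A^-8
  A^0 * (63 + 157*d^2 + 32*d^4) = 32*A^8 + 285*A^4 + 569 + 285*A^-4 + 32*A^-8
  A^-2 * (120*d + 87*d^3 + 3*d^5) = -3*A^8 - 102*A^4 - 411 - 411*A^-4 - 102*A^-8 - 3*A^-12
  A^-4 * (99*d^2 + 21*d^4) = 21*A^4 + 183 + 324*A^-4 + 183*A^-8 + 21*A^-12
  A^-6 * (43*d^3 + 2*d^5) = -2*A^4 - 53 - 149*A^-4 - 149*A^-8 - 53*A^-12 - 2*A^-16
  A^-8 * (10*d^4) = 10 + 40*A^-4 + 60*A^-8 + 40*A^-12 + 10*A^-16
  A^-10 * (d^5) = -1 - 5*A^-4 - 10*A^-8 - 10*A^-12 - 5*A^-16 - A^-20
Summing the groups: <K> = -A^20 + 3*A^16 - 4*A^12 + 8*A^8 - 10*A^4 + 10 - 10*A^-4 + 8*A^-8 - 5*A^-12 + 3*A^-16 - A^-20
Normalise by the writhe: (-A^3)^(-w) = (-A^3)^(-4) = A^-12, so f(A) = A^-12 * <K> = -A^8 + 3*A^4 - 4 + 8*A^-4 - 10*A^-8 + 10*A^-12 - 10*A^-16 + 8*A^-20 - 5*A^-24 + 3*A^-28 - A^-32.
Substitute A = t^(-1/4), i.e. A^e → t^(-e/4): V(t) = -t^8 + 3*t^7 - 5*t^6 + 8*t^5 - 10*t^4 + 10*t^3 - 10*t^2 + 8*t - 4 + 3*t^-1 - t^-2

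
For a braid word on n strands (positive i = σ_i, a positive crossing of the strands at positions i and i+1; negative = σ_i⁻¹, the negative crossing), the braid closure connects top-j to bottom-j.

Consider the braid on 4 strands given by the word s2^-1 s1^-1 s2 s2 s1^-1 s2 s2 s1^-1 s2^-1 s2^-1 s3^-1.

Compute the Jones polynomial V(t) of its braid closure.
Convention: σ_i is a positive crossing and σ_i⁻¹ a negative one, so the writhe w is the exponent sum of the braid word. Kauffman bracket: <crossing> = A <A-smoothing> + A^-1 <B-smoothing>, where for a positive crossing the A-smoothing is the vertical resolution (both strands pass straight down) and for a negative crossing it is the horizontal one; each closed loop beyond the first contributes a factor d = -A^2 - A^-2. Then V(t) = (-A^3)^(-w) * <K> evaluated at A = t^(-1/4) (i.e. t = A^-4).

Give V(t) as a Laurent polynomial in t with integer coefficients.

t^2 - 2*t + 4 - 4*t^-1 + 4*t^-2 - 4*t^-3 + 3*t^-4 - 2*t^-5 + t^-6

Derivation:
The presented braid s2^-1 s1^-1 s2 s2 s1^-1 s2 s2 s1^-1 s2^-1 s2^-1 s3^-1 on 4 strands reduces by inverse Markov moves (closure unchanged at each step):
  Destabilize: the word has the form β·s3^-1 where s3^-1 occurs only as the final letter (β ∈ B_3); drop it and the last strand → 3 strands.
Reduced to β = s2^-1 s1^-1 s2 s2 s1^-1 s2 s2 s1^-1 s2^-1 s2^-1 on 3 strands, 10 crossings.
Compute on β:
Braid: s2^-1 s1^-1 s2 s2 s1^-1 s2 s2 s1^-1 s2^-1 s2^-1 on 3 strands, 10 crossings.
Writhe w = (#positive) - (#negative) = 4 - 6 = -2.
Enumerate smoothing states for the bracket polynomial. There are 2^10 = 1024 states.
Smooth each crossing (0=||, 1=⌣⌢); contribution A^(Σ sign_k(1-2s_k)) * d^(L-1).
Tabulate the states by total A-exponent and number of loops L (A-exp: L × count):
  A^10: L=5 ×1
  A^8: L=4 ×10
  A^6: L=3 ×39, L=5 ×6
  A^4: L=2 ×66, L=4 ×52, L=6 ×2
  A^2: L=1 ×45, L=3 ×124, L=5 ×41
  A^0: L=2 ×118, L=4 ×113, L=6 ×21
  A^-2: L=1 ×20, L=3 ×120, L=5 ×63, L=7 ×7
  A^-4: L=2 ×30, L=4 ×68, L=6 ×21, L=8 ×1
  A^-6: L=3 ×20, L=5 ×22, L=7 ×3
  A^-8: L=4 ×7, L=6 ×3
  A^-10: L=5 ×1
Each group contributes A^e * Σ count * d^(L-1):
Powers of d = -A^2 - A^-2: d^2 = A^4 + 2 + A^-4; d^3 = -A^6 - 3*A^2 - 3*A^-2 - A^-6; d^4 = A^8 + 4*A^4 + 6 + 4*A^-4 + A^-8; d^5 = -A^10 - 5*A^6 - 10*A^2 - 10*A^-2 - 5*A^-6 - A^-10; d^6 = A^12 + 6*A^8 + 15*A^4 + 20 + 15*A^-4 + 6*A^-8 + A^-12; d^7 = -A^14 - 7*A^10 - 21*A^6 - 35*A^2 - 35*A^-2 - 21*A^-6 - 7*A^-10 - A^-14.
  A^10 * (d^4) = A^18 + 4*A^14 + 6*A^10 + 4*A^6 + A^2
  A^8 * (10*d^3) = -10*A^14 - 30*A^10 - 30*A^6 - 10*A^2
  A^6 * (39*d^2 + 6*d^4) = 6*A^14 + 63*A^10 + 114*A^6 + 63*A^2 + 6*A^-2
  A^4 * (66*d + 52*d^3 + 2*d^5) = -2*A^14 - 62*A^10 - 242*A^6 - 242*A^2 - 62*A^-2 - 2*A^-6
  A^2 * (45 + 124*d^2 + 41*d^4) = 41*A^10 + 288*A^6 + 539*A^2 + 288*A^-2 + 41*A^-6
  A^0 * (118*d + 113*d^3 + 21*d^5) = -21*A^10 - 218*A^6 - 667*A^2 - 667*A^-2 - 218*A^-6 - 21*A^-10
  A^-2 * (20 + 120*d^2 + 63*d^4 + 7*d^6) = 7*A^10 + 105*A^6 + 477*A^2 + 778*A^-2 + 477*A^-6 + 105*A^-10 + 7*A^-14
  A^-4 * (30*d + 68*d^3 + 21*d^5 + d^7) = -A^10 - 28*A^6 - 194*A^2 - 479*A^-2 - 479*A^-6 - 194*A^-10 - 28*A^-14 - A^-18
  A^-6 * (20*d^2 + 22*d^4 + 3*d^6) = 3*A^6 + 40*A^2 + 153*A^-2 + 232*A^-6 + 153*A^-10 + 40*A^-14 + 3*A^-18
  A^-8 * (7*d^3 + 3*d^5) = -3*A^2 - 22*A^-2 - 51*A^-6 - 51*A^-10 - 22*A^-14 - 3*A^-18
  A^-10 * (d^4) = A^-2 + 4*A^-6 + 6*A^-10 + 4*A^-14 + A^-18
Summing the groups: <K> = A^18 - 2*A^14 + 3*A^10 - 4*A^6 + 4*A^2 - 4*A^-2 + 4*A^-6 - 2*A^-10 + A^-14
Normalise by the writhe: (-A^3)^(-w) = (-A^3)^(2) = A^6, so f(A) = A^6 * <K> = A^24 - 2*A^20 + 3*A^16 - 4*A^12 + 4*A^8 - 4*A^4 + 4 - 2*A^-4 + A^-8.
Substitute A = t^(-1/4), i.e. A^e → t^(-e/4): V(t) = t^2 - 2*t + 4 - 4*t^-1 + 4*t^-2 - 4*t^-3 + 3*t^-4 - 2*t^-5 + t^-6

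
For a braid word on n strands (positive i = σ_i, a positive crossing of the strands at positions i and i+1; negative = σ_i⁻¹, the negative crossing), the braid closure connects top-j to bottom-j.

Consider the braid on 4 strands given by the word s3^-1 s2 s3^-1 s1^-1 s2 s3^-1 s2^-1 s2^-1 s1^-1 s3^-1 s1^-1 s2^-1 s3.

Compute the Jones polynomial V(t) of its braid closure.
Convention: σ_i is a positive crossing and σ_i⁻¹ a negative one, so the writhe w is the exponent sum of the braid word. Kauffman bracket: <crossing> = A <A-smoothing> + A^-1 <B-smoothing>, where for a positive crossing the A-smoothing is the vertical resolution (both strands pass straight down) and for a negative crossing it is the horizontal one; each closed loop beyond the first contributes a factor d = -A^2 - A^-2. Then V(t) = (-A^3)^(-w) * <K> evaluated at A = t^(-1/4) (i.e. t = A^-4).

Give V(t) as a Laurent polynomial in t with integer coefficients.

The presented braid s3^-1 s2 s3^-1 s1^-1 s2 s3^-1 s2^-1 s2^-1 s1^-1 s3^-1 s1^-1 s2^-1 s3 on 4 strands reduces by inverse Markov moves (closure unchanged at each step):
  Deconjugate: the word is γ·β·γ⁻¹ with γ = s3^-1 s2 (prefix) and γ⁻¹ = s2^-1 s3 (suffix); strip both.
Reduced to β = s3^-1 s1^-1 s2 s3^-1 s2^-1 s2^-1 s1^-1 s3^-1 s1^-1 on 4 strands, 9 crossings.
Compute on β:
Braid: s3^-1 s1^-1 s2 s3^-1 s2^-1 s2^-1 s1^-1 s3^-1 s1^-1 on 4 strands, 9 crossings.
Writhe w = (#positive) - (#negative) = 1 - 8 = -7.
Enumerate smoothing states for the bracket polynomial. There are 2^9 = 512 states.
Each crossing splits two ways (0=vertical, 1=horizontal). The state's weight is A^(#A-smoothings - #B-smoothings) * d^(loops - 1).
Tabulate the states by total A-exponent and number of loops L (A-exp: L × count):
  A^9: L=6 ×1
  A^7: L=5 ×9
  A^5: L=4 ×34, L=6 ×2
  A^3: L=3 ×67, L=5 ×17
  A^1: L=2 ×69, L=4 ×56, L=6 ×1
  A^-1: L=1 ×30, L=3 ×88, L=5 ×8
  A^-3: L=2 ×61, L=4 ×23
  A^-5: L=1 ×9, L=3 ×26, L=5 ×1
  A^-7: L=2 ×6, L=4 ×3
  A^-9: L=3 ×1
Each group contributes A^e * Σ count * d^(L-1):
Powers of d = -A^2 - A^-2: d^2 = A^4 + 2 + A^-4; d^3 = -A^6 - 3*A^2 - 3*A^-2 - A^-6; d^4 = A^8 + 4*A^4 + 6 + 4*A^-4 + A^-8; d^5 = -A^10 - 5*A^6 - 10*A^2 - 10*A^-2 - 5*A^-6 - A^-10.
  A^9 * (d^5) = -A^19 - 5*A^15 - 10*A^11 - 10*A^7 - 5*A^3 - A^-1
  A^7 * (9*d^4) = 9*A^15 + 36*A^11 + 54*A^7 + 36*A^3 + 9*A^-1
  A^5 * (34*d^3 + 2*d^5) = -2*A^15 - 44*A^11 - 122*A^7 - 122*A^3 - 44*A^-1 - 2*A^-5
  A^3 * (67*d^2 + 17*d^4) = 17*A^11 + 135*A^7 + 236*A^3 + 135*A^-1 + 17*A^-5
  A^1 * (69*d + 56*d^3 + d^5) = -A^11 - 61*A^7 - 247*A^3 - 247*A^-1 - 61*A^-5 - A^-9
  A^-1 * (30 + 88*d^2 + 8*d^4) = 8*A^7 + 120*A^3 + 254*A^-1 + 120*A^-5 + 8*A^-9
  A^-3 * (61*d + 23*d^3) = -23*A^3 - 130*A^-1 - 130*A^-5 - 23*A^-9
  A^-5 * (9 + 26*d^2 + d^4) = A^3 + 30*A^-1 + 67*A^-5 + 30*A^-9 + A^-13
  A^-7 * (6*d + 3*d^3) = -3*A^-1 - 15*A^-5 - 15*A^-9 - 3*A^-13
  A^-9 * (d^2) = A^-5 + 2*A^-9 + A^-13
Summing the groups: <K> = -A^19 + 2*A^15 - 2*A^11 + 4*A^7 - 4*A^3 + 3*A^-1 - 3*A^-5 + A^-9 - A^-13
Normalise by the writhe: (-A^3)^(-w) = (-A^3)^(7) = -A^21, so f(A) = -A^21 * <K> = A^40 - 2*A^36 + 2*A^32 - 4*A^28 + 4*A^24 - 3*A^20 + 3*A^16 - A^12 + A^8.
Substitute A = t^(-1/4), i.e. A^e → t^(-e/4): V(t) = t^-2 - t^-3 + 3*t^-4 - 3*t^-5 + 4*t^-6 - 4*t^-7 + 2*t^-8 - 2*t^-9 + t^-10

Answer: t^-2 - t^-3 + 3*t^-4 - 3*t^-5 + 4*t^-6 - 4*t^-7 + 2*t^-8 - 2*t^-9 + t^-10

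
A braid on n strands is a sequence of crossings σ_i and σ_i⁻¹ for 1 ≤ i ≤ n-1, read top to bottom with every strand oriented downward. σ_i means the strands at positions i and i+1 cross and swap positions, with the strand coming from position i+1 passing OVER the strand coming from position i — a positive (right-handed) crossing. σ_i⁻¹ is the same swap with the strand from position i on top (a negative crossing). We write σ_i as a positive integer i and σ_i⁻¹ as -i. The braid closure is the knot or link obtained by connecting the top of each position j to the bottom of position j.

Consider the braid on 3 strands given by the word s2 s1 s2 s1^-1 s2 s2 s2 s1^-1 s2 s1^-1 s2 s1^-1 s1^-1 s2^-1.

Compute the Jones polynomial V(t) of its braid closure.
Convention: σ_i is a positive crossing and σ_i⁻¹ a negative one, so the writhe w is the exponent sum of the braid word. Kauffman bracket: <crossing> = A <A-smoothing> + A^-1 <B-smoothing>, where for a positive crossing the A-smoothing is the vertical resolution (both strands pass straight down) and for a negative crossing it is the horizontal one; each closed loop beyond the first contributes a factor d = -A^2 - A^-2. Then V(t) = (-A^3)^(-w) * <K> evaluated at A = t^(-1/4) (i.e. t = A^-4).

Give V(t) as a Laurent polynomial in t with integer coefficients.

t^7 - 4*t^6 + 7*t^5 - 11*t^4 + 14*t^3 - 14*t^2 + 14*t - 10 + 7*t^-1 - 4*t^-2 + t^-3

Derivation:
The presented braid s2 s1 s2 s1^-1 s2 s2 s2 s1^-1 s2 s1^-1 s2 s1^-1 s1^-1 s2^-1 on 3 strands reduces by inverse Markov moves (closure unchanged at each step):
  Deconjugate: the word is γ·β·γ⁻¹ with γ = s2 s1 (prefix) and γ⁻¹ = s1^-1 s2^-1 (suffix); strip both.
Reduced to β = s2 s1^-1 s2 s2 s2 s1^-1 s2 s1^-1 s2 s1^-1 on 3 strands, 10 crossings.
Compute on β:
Braid: s2 s1^-1 s2 s2 s2 s1^-1 s2 s1^-1 s2 s1^-1 on 3 strands, 10 crossings.
Writhe w = (#positive) - (#negative) = 6 - 4 = 2.
State-sum expansion of <K>. There are 2^10 = 1024 states.
For each crossing: s=0 is the vertical smoothing, s=1 horizontal. Crossing k contributes A^(sign_k * (1 - 2*s_k)); loop factor d = -A^2 - A^-2.
Tabulate the states by total A-exponent and number of loops L (A-exp: L × count):
  A^10: L=5 ×1
  A^8: L=4 ×10
  A^6: L=3 ×42, L=5 ×3
  A^4: L=2 ×90, L=4 ×29, L=6 ×1
  A^2: L=1 ×87, L=3 ×110, L=5 ×13
  A^0: L=2 ×179, L=4 ×71, L=6 ×2
  A^-2: L=3 ×187, L=5 ×23
  A^-4: L=4 ×117, L=6 ×3
  A^-6: L=5 ×45
  A^-8: L=6 ×10
  A^-10: L=7 ×1
Each group contributes A^e * Σ count * d^(L-1):
Powers of d = -A^2 - A^-2: d^2 = A^4 + 2 + A^-4; d^3 = -A^6 - 3*A^2 - 3*A^-2 - A^-6; d^4 = A^8 + 4*A^4 + 6 + 4*A^-4 + A^-8; d^5 = -A^10 - 5*A^6 - 10*A^2 - 10*A^-2 - 5*A^-6 - A^-10; d^6 = A^12 + 6*A^8 + 15*A^4 + 20 + 15*A^-4 + 6*A^-8 + A^-12.
  A^10 * (d^4) = A^18 + 4*A^14 + 6*A^10 + 4*A^6 + A^2
  A^8 * (10*d^3) = -10*A^14 - 30*A^10 - 30*A^6 - 10*A^2
  A^6 * (42*d^2 + 3*d^4) = 3*A^14 + 54*A^10 + 102*A^6 + 54*A^2 + 3*A^-2
  A^4 * (90*d + 29*d^3 + d^5) = -A^14 - 34*A^10 - 187*A^6 - 187*A^2 - 34*A^-2 - A^-6
  A^2 * (87 + 110*d^2 + 13*d^4) = 13*A^10 + 162*A^6 + 385*A^2 + 162*A^-2 + 13*A^-6
  A^0 * (179*d + 71*d^3 + 2*d^5) = -2*A^10 - 81*A^6 - 412*A^2 - 412*A^-2 - 81*A^-6 - 2*A^-10
  A^-2 * (187*d^2 + 23*d^4) = 23*A^6 + 279*A^2 + 512*A^-2 + 279*A^-6 + 23*A^-10
  A^-4 * (117*d^3 + 3*d^5) = -3*A^6 - 132*A^2 - 381*A^-2 - 381*A^-6 - 132*A^-10 - 3*A^-14
  A^-6 * (45*d^4) = 45*A^2 + 180*A^-2 + 270*A^-6 + 180*A^-10 + 45*A^-14
  A^-8 * (10*d^5) = -10*A^2 - 50*A^-2 - 100*A^-6 - 100*A^-10 - 50*A^-14 - 10*A^-18
  A^-10 * (d^6) = A^2 + 6*A^-2 + 15*A^-6 + 20*A^-10 + 15*A^-14 + 6*A^-18 + A^-22
Summing the groups: <K> = A^18 - 4*A^14 + 7*A^10 - 10*A^6 + 14*A^2 - 14*A^-2 + 14*A^-6 - 11*A^-10 + 7*A^-14 - 4*A^-18 + A^-22
Normalise by the writhe: (-A^3)^(-w) = (-A^3)^(-2) = A^-6, so f(A) = A^-6 * <K> = A^12 - 4*A^8 + 7*A^4 - 10 + 14*A^-4 - 14*A^-8 + 14*A^-12 - 11*A^-16 + 7*A^-20 - 4*A^-24 + A^-28.
Substitute A = t^(-1/4), i.e. A^e → t^(-e/4): V(t) = t^7 - 4*t^6 + 7*t^5 - 11*t^4 + 14*t^3 - 14*t^2 + 14*t - 10 + 7*t^-1 - 4*t^-2 + t^-3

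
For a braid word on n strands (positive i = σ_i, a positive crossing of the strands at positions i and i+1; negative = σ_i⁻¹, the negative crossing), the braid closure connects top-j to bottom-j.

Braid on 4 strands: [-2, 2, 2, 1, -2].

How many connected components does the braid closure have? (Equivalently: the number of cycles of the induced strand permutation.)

Track the strand permutation on 4 strands, starting from identity.
  step 1: s2^-1 swaps positions 2,3 -> [1 3 2 4]
  step 2: s2 swaps positions 2,3 -> [1 2 3 4]
  step 3: s2 swaps positions 2,3 -> [1 3 2 4]
  step 4: s1 swaps positions 1,2 -> [3 1 2 4]
  step 5: s2^-1 swaps positions 2,3 -> [3 2 1 4]
Final permutation (position -> original strand): [3 2 1 4]
Closure components = cycle count of this permutation = 3.

Answer: 3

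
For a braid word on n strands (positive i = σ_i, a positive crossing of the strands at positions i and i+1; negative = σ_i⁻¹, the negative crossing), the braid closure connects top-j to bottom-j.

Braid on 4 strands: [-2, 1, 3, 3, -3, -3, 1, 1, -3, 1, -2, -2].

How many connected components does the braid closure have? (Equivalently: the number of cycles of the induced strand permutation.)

2

Derivation:
Track the strand permutation on 4 strands, starting from identity.
  step 1: s2^-1 swaps positions 2,3 -> [1 3 2 4]
  step 2: s1 swaps positions 1,2 -> [3 1 2 4]
  step 3: s3 swaps positions 3,4 -> [3 1 4 2]
  step 4: s3 swaps positions 3,4 -> [3 1 2 4]
  step 5: s3^-1 swaps positions 3,4 -> [3 1 4 2]
  step 6: s3^-1 swaps positions 3,4 -> [3 1 2 4]
  step 7: s1 swaps positions 1,2 -> [1 3 2 4]
  step 8: s1 swaps positions 1,2 -> [3 1 2 4]
  step 9: s3^-1 swaps positions 3,4 -> [3 1 4 2]
  step 10: s1 swaps positions 1,2 -> [1 3 4 2]
  step 11: s2^-1 swaps positions 2,3 -> [1 4 3 2]
  step 12: s2^-1 swaps positions 2,3 -> [1 3 4 2]
Final permutation (position -> original strand): [1 3 4 2]
Closure components = cycle count of this permutation = 2.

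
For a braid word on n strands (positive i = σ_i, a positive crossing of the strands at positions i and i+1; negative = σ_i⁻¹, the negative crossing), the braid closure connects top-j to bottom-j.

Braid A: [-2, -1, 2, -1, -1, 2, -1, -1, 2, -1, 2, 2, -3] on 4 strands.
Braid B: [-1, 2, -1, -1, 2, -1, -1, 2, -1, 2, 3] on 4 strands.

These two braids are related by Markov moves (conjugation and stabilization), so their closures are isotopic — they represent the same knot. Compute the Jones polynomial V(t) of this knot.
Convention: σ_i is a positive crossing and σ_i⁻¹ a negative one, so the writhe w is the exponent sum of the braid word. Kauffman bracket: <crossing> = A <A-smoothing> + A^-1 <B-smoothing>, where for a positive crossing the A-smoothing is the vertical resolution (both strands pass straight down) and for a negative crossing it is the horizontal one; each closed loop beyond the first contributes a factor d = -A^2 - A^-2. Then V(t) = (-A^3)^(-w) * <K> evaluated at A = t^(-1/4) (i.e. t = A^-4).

t^3 - 4*t^2 + 8*t - 11 + 15*t^-1 - 16*t^-2 + 15*t^-3 - 12*t^-4 + 8*t^-5 - 4*t^-6 + t^-7

Derivation:
Markov-equivalent braids have isotopic closures, hence identical knot invariants. Strip the Markov moves from each word to reach a common short braid β, then compute V(t) once on β.
Braid A: s2^-1 s1^-1 s2 s1^-1 s1^-1 s2 s1^-1 s1^-1 s2 s1^-1 s2 s2 s3^-1 on 4 strands reduces by inverse Markov moves (closure unchanged at each step):
  Destabilize: the word has the form β·s3^-1 where s3^-1 occurs only as the final letter (β ∈ B_3); drop it and the last strand → 3 strands.
  Deconjugate: the word is γ·β·γ⁻¹ with γ = s2^-1 (prefix) and γ⁻¹ = s2 (suffix); strip both.
Reduced to β = s1^-1 s2 s1^-1 s1^-1 s2 s1^-1 s1^-1 s2 s1^-1 s2 on 3 strands, 10 crossings.
Braid B: s1^-1 s2 s1^-1 s1^-1 s2 s1^-1 s1^-1 s2 s1^-1 s2 s3 on 4 strands reduces by inverse Markov moves (closure unchanged at each step):
  Destabilize: the word has the form β·s3 where s3 occurs only as the final letter (β ∈ B_3); drop it and the last strand → 3 strands.
Reduced to β = s1^-1 s2 s1^-1 s1^-1 s2 s1^-1 s1^-1 s2 s1^-1 s2 on 3 strands, 10 crossings.
Both give the same β = s1^-1 s2 s1^-1 s1^-1 s2 s1^-1 s1^-1 s2 s1^-1 s2 on 3 strands, so one state sum suffices:
Braid: s1^-1 s2 s1^-1 s1^-1 s2 s1^-1 s1^-1 s2 s1^-1 s2 on 3 strands, 10 crossings.
Writhe w = (#positive) - (#negative) = 4 - 6 = -2.
Enumerate smoothing states for the bracket polynomial. There are 2^10 = 1024 states.
Each crossing splits two ways (0=vertical, 1=horizontal). The state's weight is A^(#A-smoothings - #B-smoothings) * d^(loops - 1).
Tabulate the states by total A-exponent and number of loops L (A-exp: L × count):
  A^10: L=7 ×1
  A^8: L=6 ×10
  A^6: L=5 ×45
  A^4: L=4 ×118, L=6 ×2
  A^2: L=3 ×193, L=5 ×17
  A^0: L=2 ×192, L=4 ×59, L=6 ×1
  A^-2: L=1 ×95, L=3 ×108, L=5 ×7
  A^-4: L=2 ×95, L=4 ×25
  A^-6: L=3 ×43, L=5 ×2
  A^-8: L=4 ×10
  A^-10: L=5 ×1
Each group contributes A^e * Σ count * d^(L-1):
Powers of d = -A^2 - A^-2: d^2 = A^4 + 2 + A^-4; d^3 = -A^6 - 3*A^2 - 3*A^-2 - A^-6; d^4 = A^8 + 4*A^4 + 6 + 4*A^-4 + A^-8; d^5 = -A^10 - 5*A^6 - 10*A^2 - 10*A^-2 - 5*A^-6 - A^-10; d^6 = A^12 + 6*A^8 + 15*A^4 + 20 + 15*A^-4 + 6*A^-8 + A^-12.
  A^10 * (d^6) = A^22 + 6*A^18 + 15*A^14 + 20*A^10 + 15*A^6 + 6*A^2 + A^-2
  A^8 * (10*d^5) = -10*A^18 - 50*A^14 - 100*A^10 - 100*A^6 - 50*A^2 - 10*A^-2
  A^6 * (45*d^4) = 45*A^14 + 180*A^10 + 270*A^6 + 180*A^2 + 45*A^-2
  A^4 * (118*d^3 + 2*d^5) = -2*A^14 - 128*A^10 - 374*A^6 - 374*A^2 - 128*A^-2 - 2*A^-6
  A^2 * (193*d^2 + 17*d^4) = 17*A^10 + 261*A^6 + 488*A^2 + 261*A^-2 + 17*A^-6
  A^0 * (192*d + 59*d^3 + d^5) = -A^10 - 64*A^6 - 379*A^2 - 379*A^-2 - 64*A^-6 - A^-10
  A^-2 * (95 + 108*d^2 + 7*d^4) = 7*A^6 + 136*A^2 + 353*A^-2 + 136*A^-6 + 7*A^-10
  A^-4 * (95*d + 25*d^3) = -25*A^2 - 170*A^-2 - 170*A^-6 - 25*A^-10
  A^-6 * (43*d^2 + 2*d^4) = 2*A^2 + 51*A^-2 + 98*A^-6 + 51*A^-10 + 2*A^-14
  A^-8 * (10*d^3) = -10*A^-2 - 30*A^-6 - 30*A^-10 - 10*A^-14
  A^-10 * (d^4) = A^-2 + 4*A^-6 + 6*A^-10 + 4*A^-14 + A^-18
Summing the groups: <K> = A^22 - 4*A^18 + 8*A^14 - 12*A^10 + 15*A^6 - 16*A^2 + 15*A^-2 - 11*A^-6 + 8*A^-10 - 4*A^-14 + A^-18
Normalise by the writhe: (-A^3)^(-w) = (-A^3)^(2) = A^6, so f(A) = A^6 * <K> = A^28 - 4*A^24 + 8*A^20 - 12*A^16 + 15*A^12 - 16*A^8 + 15*A^4 - 11 + 8*A^-4 - 4*A^-8 + A^-12.
Substitute A = t^(-1/4), i.e. A^e → t^(-e/4): V(t) = t^3 - 4*t^2 + 8*t - 11 + 15*t^-1 - 16*t^-2 + 15*t^-3 - 12*t^-4 + 8*t^-5 - 4*t^-6 + t^-7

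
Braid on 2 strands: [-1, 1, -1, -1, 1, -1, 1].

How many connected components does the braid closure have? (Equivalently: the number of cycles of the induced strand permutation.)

1

Derivation:
Track the strand permutation on 2 strands, starting from identity.
  step 1: s1^-1 swaps positions 1,2 -> [2 1]
  step 2: s1 swaps positions 1,2 -> [1 2]
  step 3: s1^-1 swaps positions 1,2 -> [2 1]
  step 4: s1^-1 swaps positions 1,2 -> [1 2]
  step 5: s1 swaps positions 1,2 -> [2 1]
  step 6: s1^-1 swaps positions 1,2 -> [1 2]
  step 7: s1 swaps positions 1,2 -> [2 1]
Final permutation (position -> original strand): [2 1]
Closure components = cycle count of this permutation = 1.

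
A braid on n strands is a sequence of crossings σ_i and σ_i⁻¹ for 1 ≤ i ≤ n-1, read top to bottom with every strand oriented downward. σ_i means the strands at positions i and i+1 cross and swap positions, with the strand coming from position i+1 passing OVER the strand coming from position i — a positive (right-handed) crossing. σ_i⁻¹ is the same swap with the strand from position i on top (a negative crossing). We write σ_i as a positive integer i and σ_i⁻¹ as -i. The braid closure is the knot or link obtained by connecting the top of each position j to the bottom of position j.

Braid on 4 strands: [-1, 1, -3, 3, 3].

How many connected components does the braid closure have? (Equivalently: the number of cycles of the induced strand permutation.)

Track the strand permutation on 4 strands, starting from identity.
  step 1: s1^-1 swaps positions 1,2 -> [2 1 3 4]
  step 2: s1 swaps positions 1,2 -> [1 2 3 4]
  step 3: s3^-1 swaps positions 3,4 -> [1 2 4 3]
  step 4: s3 swaps positions 3,4 -> [1 2 3 4]
  step 5: s3 swaps positions 3,4 -> [1 2 4 3]
Final permutation (position -> original strand): [1 2 4 3]
Closure components = cycle count of this permutation = 3.

Answer: 3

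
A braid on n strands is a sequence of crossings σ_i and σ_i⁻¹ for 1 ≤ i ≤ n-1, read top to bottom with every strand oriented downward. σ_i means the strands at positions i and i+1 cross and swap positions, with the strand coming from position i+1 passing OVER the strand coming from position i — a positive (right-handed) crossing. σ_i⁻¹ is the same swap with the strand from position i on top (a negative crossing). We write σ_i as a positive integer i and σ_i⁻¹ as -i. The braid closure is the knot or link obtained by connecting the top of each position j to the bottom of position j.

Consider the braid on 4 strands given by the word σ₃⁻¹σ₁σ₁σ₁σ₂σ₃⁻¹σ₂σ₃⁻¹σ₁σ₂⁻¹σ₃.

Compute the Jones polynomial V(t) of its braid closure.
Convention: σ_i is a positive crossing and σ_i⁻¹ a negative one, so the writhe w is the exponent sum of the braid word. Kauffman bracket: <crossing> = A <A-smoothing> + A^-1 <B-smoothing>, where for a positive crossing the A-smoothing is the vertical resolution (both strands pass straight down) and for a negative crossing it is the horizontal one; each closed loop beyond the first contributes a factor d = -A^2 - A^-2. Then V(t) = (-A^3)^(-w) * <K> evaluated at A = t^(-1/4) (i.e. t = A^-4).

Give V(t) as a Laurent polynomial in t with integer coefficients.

The presented braid s3^-1 s1 s1 s1 s2 s3^-1 s2 s3^-1 s1 s2^-1 s3 on 4 strands reduces by inverse Markov moves (closure unchanged at each step):
  Deconjugate: the word is γ·β·γ⁻¹ with γ = s3^-1 (prefix) and γ⁻¹ = s3 (suffix); strip both.
Reduced to β = s1 s1 s1 s2 s3^-1 s2 s3^-1 s1 s2^-1 on 4 strands, 9 crossings.
Compute on β:
Braid: s1 s1 s1 s2 s3^-1 s2 s3^-1 s1 s2^-1 on 4 strands, 9 crossings.
Writhe w = (#positive) - (#negative) = 6 - 3 = 3.
State-sum expansion of <K>. There are 2^9 = 512 states.
Each crossing splits two ways (0=vertical, 1=horizontal). The state's weight is A^(#A-smoothings - #B-smoothings) * d^(loops - 1).
Tabulate the states by total A-exponent and number of loops L (A-exp: L × count):
  A^9: L=3 ×1
  A^7: L=2 ×7, L=4 ×2
  A^5: L=1 ×12, L=3 ×24
  A^3: L=2 ×66, L=4 ×18
  A^1: L=1 ×35, L=3 ×84, L=5 ×7
  A^-1: L=2 ×73, L=4 ×52, L=6 ×1
  A^-3: L=3 ×68, L=5 ×16
  A^-5: L=4 ×34, L=6 ×2
  A^-7: L=5 ×9
  A^-9: L=6 ×1
Each group contributes A^e * Σ count * d^(L-1):
Powers of d = -A^2 - A^-2: d^2 = A^4 + 2 + A^-4; d^3 = -A^6 - 3*A^2 - 3*A^-2 - A^-6; d^4 = A^8 + 4*A^4 + 6 + 4*A^-4 + A^-8; d^5 = -A^10 - 5*A^6 - 10*A^2 - 10*A^-2 - 5*A^-6 - A^-10.
  A^9 * (d^2) = A^13 + 2*A^9 + A^5
  A^7 * (7*d + 2*d^3) = -2*A^13 - 13*A^9 - 13*A^5 - 2*A
  A^5 * (12 + 24*d^2) = 24*A^9 + 60*A^5 + 24*A
  A^3 * (66*d + 18*d^3) = -18*A^9 - 120*A^5 - 120*A - 18*A^-3
  A^1 * (35 + 84*d^2 + 7*d^4) = 7*A^9 + 112*A^5 + 245*A + 112*A^-3 + 7*A^-7
  A^-1 * (73*d + 52*d^3 + d^5) = -A^9 - 57*A^5 - 239*A - 239*A^-3 - 57*A^-7 - A^-11
  A^-3 * (68*d^2 + 16*d^4) = 16*A^5 + 132*A + 232*A^-3 + 132*A^-7 + 16*A^-11
  A^-5 * (34*d^3 + 2*d^5) = -2*A^5 - 44*A - 122*A^-3 - 122*A^-7 - 44*A^-11 - 2*A^-15
  A^-7 * (9*d^4) = 9*A + 36*A^-3 + 54*A^-7 + 36*A^-11 + 9*A^-15
  A^-9 * (d^5) = -A - 5*A^-3 - 10*A^-7 - 10*A^-11 - 5*A^-15 - A^-19
Summing the groups: <K> = -A^13 + A^9 - 3*A^5 + 4*A - 4*A^-3 + 4*A^-7 - 3*A^-11 + 2*A^-15 - A^-19
Normalise by the writhe: (-A^3)^(-w) = (-A^3)^(-3) = -A^-9, so f(A) = -A^-9 * <K> = A^4 - 1 + 3*A^-4 - 4*A^-8 + 4*A^-12 - 4*A^-16 + 3*A^-20 - 2*A^-24 + A^-28.
Substitute A = t^(-1/4), i.e. A^e → t^(-e/4): V(t) = t^7 - 2*t^6 + 3*t^5 - 4*t^4 + 4*t^3 - 4*t^2 + 3*t - 1 + t^-1

Answer: t^7 - 2*t^6 + 3*t^5 - 4*t^4 + 4*t^3 - 4*t^2 + 3*t - 1 + t^-1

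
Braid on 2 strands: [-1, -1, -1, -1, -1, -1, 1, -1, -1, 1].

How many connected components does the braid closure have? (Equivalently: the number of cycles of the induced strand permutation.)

2

Derivation:
Track the strand permutation on 2 strands, starting from identity.
  step 1: s1^-1 swaps positions 1,2 -> [2 1]
  step 2: s1^-1 swaps positions 1,2 -> [1 2]
  step 3: s1^-1 swaps positions 1,2 -> [2 1]
  step 4: s1^-1 swaps positions 1,2 -> [1 2]
  step 5: s1^-1 swaps positions 1,2 -> [2 1]
  step 6: s1^-1 swaps positions 1,2 -> [1 2]
  step 7: s1 swaps positions 1,2 -> [2 1]
  step 8: s1^-1 swaps positions 1,2 -> [1 2]
  step 9: s1^-1 swaps positions 1,2 -> [2 1]
  step 10: s1 swaps positions 1,2 -> [1 2]
Final permutation (position -> original strand): [1 2]
Closure components = cycle count of this permutation = 2.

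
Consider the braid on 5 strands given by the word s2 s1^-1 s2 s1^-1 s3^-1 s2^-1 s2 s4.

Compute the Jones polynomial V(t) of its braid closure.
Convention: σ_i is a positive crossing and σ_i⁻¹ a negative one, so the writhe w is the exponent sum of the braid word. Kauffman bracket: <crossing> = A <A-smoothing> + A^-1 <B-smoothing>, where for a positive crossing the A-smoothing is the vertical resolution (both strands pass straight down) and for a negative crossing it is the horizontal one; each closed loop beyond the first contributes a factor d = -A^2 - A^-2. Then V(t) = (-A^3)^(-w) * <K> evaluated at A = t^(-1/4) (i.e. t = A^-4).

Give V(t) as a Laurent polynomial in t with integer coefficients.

t^2 - t + 1 - t^-1 + t^-2

Derivation:
The presented braid s2 s1^-1 s2 s1^-1 s3^-1 s2^-1 s2 s4 on 5 strands reduces by inverse Markov moves (closure unchanged at each step):
  Destabilize: the word has the form β·s4 where s4 occurs only as the final letter (β ∈ B_4); drop it and the last strand → 4 strands.
Reduced to β = s2 s1^-1 s2 s1^-1 s3^-1 s2^-1 s2 on 4 strands, 7 crossings.
Compute on β:
First cancel adjacent σ_i σ_i⁻¹ pairs (Reidemeister II — same braid, same closure): s2 s1^-1 s2 s1^-1 s3^-1 s2^-1 s2 → s2 s1^-1 s2 s1^-1 s3^-1.
Braid: s2 s1^-1 s2 s1^-1 s3^-1 on 4 strands, 5 crossings.
Writhe w = (#positive) - (#negative) = 2 - 3 = -1.
Computing the Kauffman bracket via state sum. There are 2^5 = 32 states.
Each crossing splits two ways (0=vertical, 1=horizontal). The state's weight is A^(#A-smoothings - #B-smoothings) * d^(loops - 1).
  state 00000: A-exp=-1, loops=4, term = A^-1 * d^3
  state 00001: A-exp=+1, loops=3, term = A^1 * d^2
  state 00010: A-exp=+1, loops=3, term = A^1 * d^2
  state 00011: A-exp=+3, loops=2, term = A^3 * d^1
  state 00100: A-exp=-3, loops=3, term = A^-3 * d^2
  state 00101: A-exp=-1, loops=2, term = A^-1 * d^1
  state 00110: A-exp=-1, loops=2, term = A^-1 * d^1
  state 00111: A-exp=+1, loops=1, term = A^1 * d^0
  state 01000: A-exp=+1, loops=3, term = A^1 * d^2
  state 01001: A-exp=+3, loops=2, term = A^3 * d^1
  state 01010: A-exp=+3, loops=4, term = A^3 * d^3
  state 01011: A-exp=+5, loops=3, term = A^5 * d^2
  state 01100: A-exp=-1, loops=2, term = A^-1 * d^1
  state 01101: A-exp=+1, loops=1, term = A^1 * d^0
  state 01110: A-exp=+1, loops=3, term = A^1 * d^2
  state 01111: A-exp=+3, loops=2, term = A^3 * d^1
  state 10000: A-exp=-3, loops=3, term = A^-3 * d^2
  state 10001: A-exp=-1, loops=2, term = A^-1 * d^1
  state 10010: A-exp=-1, loops=2, term = A^-1 * d^1
  state 10011: A-exp=+1, loops=1, term = A^1 * d^0
  state 10100: A-exp=-5, loops=4, term = A^-5 * d^3
  state 10101: A-exp=-3, loops=3, term = A^-3 * d^2
  state 10110: A-exp=-3, loops=3, term = A^-3 * d^2
  state 10111: A-exp=-1, loops=2, term = A^-1 * d^1
  state 11000: A-exp=-1, loops=2, term = A^-1 * d^1
  state 11001: A-exp=+1, loops=1, term = A^1 * d^0
  state 11010: A-exp=+1, loops=3, term = A^1 * d^2
  state 11011: A-exp=+3, loops=2, term = A^3 * d^1
  state 11100: A-exp=-3, loops=3, term = A^-3 * d^2
  state 11101: A-exp=-1, loops=2, term = A^-1 * d^1
  state 11110: A-exp=-1, loops=2, term = A^-1 * d^1
  state 11111: A-exp=+1, loops=1, term = A^1 * d^0
Collect the terms by A-exponent (count of states per loop number):
Powers of d = -A^2 - A^-2: d^2 = A^4 + 2 + A^-4; d^3 = -A^6 - 3*A^2 - 3*A^-2 - A^-6.
  A^5 * (d^2) = A^9 + 2*A^5 + A
  A^3 * (4*d + d^3) = -A^9 - 7*A^5 - 7*A - A^-3
  A^1 * (5 + 5*d^2) = 5*A^5 + 15*A + 5*A^-3
  A^-1 * (9*d + d^3) = -A^5 - 12*A - 12*A^-3 - A^-7
  A^-3 * (5*d^2) = 5*A + 10*A^-3 + 5*A^-7
  A^-5 * (d^3) = -A - 3*A^-3 - 3*A^-7 - A^-11
Summing the groups: <K> = -A^5 + A - A^-3 + A^-7 - A^-11
Normalise by the writhe: (-A^3)^(-w) = (-A^3)^(1) = -A^3, so f(A) = -A^3 * <K> = A^8 - A^4 + 1 - A^-4 + A^-8.
Substitute A = t^(-1/4), i.e. A^e → t^(-e/4): V(t) = t^2 - t + 1 - t^-1 + t^-2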